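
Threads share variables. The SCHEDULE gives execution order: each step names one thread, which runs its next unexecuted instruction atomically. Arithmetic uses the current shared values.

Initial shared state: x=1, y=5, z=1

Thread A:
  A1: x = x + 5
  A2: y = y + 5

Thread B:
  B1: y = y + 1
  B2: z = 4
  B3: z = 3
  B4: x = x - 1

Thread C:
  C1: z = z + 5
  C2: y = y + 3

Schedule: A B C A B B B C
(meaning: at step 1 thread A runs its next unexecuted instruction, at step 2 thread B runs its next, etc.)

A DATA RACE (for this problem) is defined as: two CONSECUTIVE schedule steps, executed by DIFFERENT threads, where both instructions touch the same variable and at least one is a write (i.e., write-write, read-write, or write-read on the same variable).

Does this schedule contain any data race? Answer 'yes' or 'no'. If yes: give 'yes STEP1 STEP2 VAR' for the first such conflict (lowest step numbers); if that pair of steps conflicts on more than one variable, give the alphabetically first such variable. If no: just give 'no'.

Steps 1,2: A(r=x,w=x) vs B(r=y,w=y). No conflict.
Steps 2,3: B(r=y,w=y) vs C(r=z,w=z). No conflict.
Steps 3,4: C(r=z,w=z) vs A(r=y,w=y). No conflict.
Steps 4,5: A(r=y,w=y) vs B(r=-,w=z). No conflict.
Steps 5,6: same thread (B). No race.
Steps 6,7: same thread (B). No race.
Steps 7,8: B(r=x,w=x) vs C(r=y,w=y). No conflict.

Answer: no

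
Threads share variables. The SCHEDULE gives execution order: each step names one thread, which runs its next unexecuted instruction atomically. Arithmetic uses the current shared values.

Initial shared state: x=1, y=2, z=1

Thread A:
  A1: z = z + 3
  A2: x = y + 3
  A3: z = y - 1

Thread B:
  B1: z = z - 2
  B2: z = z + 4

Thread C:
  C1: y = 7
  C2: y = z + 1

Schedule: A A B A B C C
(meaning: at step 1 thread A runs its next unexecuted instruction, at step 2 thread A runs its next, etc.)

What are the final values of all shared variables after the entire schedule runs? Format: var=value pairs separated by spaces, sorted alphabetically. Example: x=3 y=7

Answer: x=5 y=6 z=5

Derivation:
Step 1: thread A executes A1 (z = z + 3). Shared: x=1 y=2 z=4. PCs: A@1 B@0 C@0
Step 2: thread A executes A2 (x = y + 3). Shared: x=5 y=2 z=4. PCs: A@2 B@0 C@0
Step 3: thread B executes B1 (z = z - 2). Shared: x=5 y=2 z=2. PCs: A@2 B@1 C@0
Step 4: thread A executes A3 (z = y - 1). Shared: x=5 y=2 z=1. PCs: A@3 B@1 C@0
Step 5: thread B executes B2 (z = z + 4). Shared: x=5 y=2 z=5. PCs: A@3 B@2 C@0
Step 6: thread C executes C1 (y = 7). Shared: x=5 y=7 z=5. PCs: A@3 B@2 C@1
Step 7: thread C executes C2 (y = z + 1). Shared: x=5 y=6 z=5. PCs: A@3 B@2 C@2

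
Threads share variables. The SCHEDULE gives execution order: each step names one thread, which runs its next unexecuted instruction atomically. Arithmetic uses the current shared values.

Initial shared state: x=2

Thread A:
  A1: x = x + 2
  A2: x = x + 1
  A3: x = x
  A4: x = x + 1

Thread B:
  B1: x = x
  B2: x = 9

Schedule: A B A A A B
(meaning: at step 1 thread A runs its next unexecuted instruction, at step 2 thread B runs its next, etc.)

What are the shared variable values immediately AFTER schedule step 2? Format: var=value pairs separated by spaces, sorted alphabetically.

Step 1: thread A executes A1 (x = x + 2). Shared: x=4. PCs: A@1 B@0
Step 2: thread B executes B1 (x = x). Shared: x=4. PCs: A@1 B@1

Answer: x=4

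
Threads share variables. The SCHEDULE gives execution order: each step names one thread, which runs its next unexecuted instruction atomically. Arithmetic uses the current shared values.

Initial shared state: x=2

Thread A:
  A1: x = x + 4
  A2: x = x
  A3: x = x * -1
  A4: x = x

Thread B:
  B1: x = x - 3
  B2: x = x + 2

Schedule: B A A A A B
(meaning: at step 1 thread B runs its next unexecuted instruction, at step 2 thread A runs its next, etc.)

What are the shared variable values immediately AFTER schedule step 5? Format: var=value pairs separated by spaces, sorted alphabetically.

Answer: x=-3

Derivation:
Step 1: thread B executes B1 (x = x - 3). Shared: x=-1. PCs: A@0 B@1
Step 2: thread A executes A1 (x = x + 4). Shared: x=3. PCs: A@1 B@1
Step 3: thread A executes A2 (x = x). Shared: x=3. PCs: A@2 B@1
Step 4: thread A executes A3 (x = x * -1). Shared: x=-3. PCs: A@3 B@1
Step 5: thread A executes A4 (x = x). Shared: x=-3. PCs: A@4 B@1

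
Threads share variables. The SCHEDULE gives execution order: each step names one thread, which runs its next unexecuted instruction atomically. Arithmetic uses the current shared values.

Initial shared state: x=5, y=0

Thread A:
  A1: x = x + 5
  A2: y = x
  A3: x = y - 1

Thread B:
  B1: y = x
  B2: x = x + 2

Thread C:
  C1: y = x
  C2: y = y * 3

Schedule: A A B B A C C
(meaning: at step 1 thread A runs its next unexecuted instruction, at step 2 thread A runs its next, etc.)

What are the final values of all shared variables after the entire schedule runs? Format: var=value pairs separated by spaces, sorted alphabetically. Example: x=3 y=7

Step 1: thread A executes A1 (x = x + 5). Shared: x=10 y=0. PCs: A@1 B@0 C@0
Step 2: thread A executes A2 (y = x). Shared: x=10 y=10. PCs: A@2 B@0 C@0
Step 3: thread B executes B1 (y = x). Shared: x=10 y=10. PCs: A@2 B@1 C@0
Step 4: thread B executes B2 (x = x + 2). Shared: x=12 y=10. PCs: A@2 B@2 C@0
Step 5: thread A executes A3 (x = y - 1). Shared: x=9 y=10. PCs: A@3 B@2 C@0
Step 6: thread C executes C1 (y = x). Shared: x=9 y=9. PCs: A@3 B@2 C@1
Step 7: thread C executes C2 (y = y * 3). Shared: x=9 y=27. PCs: A@3 B@2 C@2

Answer: x=9 y=27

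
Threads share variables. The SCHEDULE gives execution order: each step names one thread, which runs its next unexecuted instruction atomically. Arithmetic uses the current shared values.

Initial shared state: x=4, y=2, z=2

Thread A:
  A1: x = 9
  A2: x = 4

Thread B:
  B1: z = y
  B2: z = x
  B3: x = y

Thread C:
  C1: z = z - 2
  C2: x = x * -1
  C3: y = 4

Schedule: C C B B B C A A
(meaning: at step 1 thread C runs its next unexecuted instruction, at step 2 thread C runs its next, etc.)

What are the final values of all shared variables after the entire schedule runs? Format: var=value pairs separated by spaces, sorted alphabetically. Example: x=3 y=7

Answer: x=4 y=4 z=-4

Derivation:
Step 1: thread C executes C1 (z = z - 2). Shared: x=4 y=2 z=0. PCs: A@0 B@0 C@1
Step 2: thread C executes C2 (x = x * -1). Shared: x=-4 y=2 z=0. PCs: A@0 B@0 C@2
Step 3: thread B executes B1 (z = y). Shared: x=-4 y=2 z=2. PCs: A@0 B@1 C@2
Step 4: thread B executes B2 (z = x). Shared: x=-4 y=2 z=-4. PCs: A@0 B@2 C@2
Step 5: thread B executes B3 (x = y). Shared: x=2 y=2 z=-4. PCs: A@0 B@3 C@2
Step 6: thread C executes C3 (y = 4). Shared: x=2 y=4 z=-4. PCs: A@0 B@3 C@3
Step 7: thread A executes A1 (x = 9). Shared: x=9 y=4 z=-4. PCs: A@1 B@3 C@3
Step 8: thread A executes A2 (x = 4). Shared: x=4 y=4 z=-4. PCs: A@2 B@3 C@3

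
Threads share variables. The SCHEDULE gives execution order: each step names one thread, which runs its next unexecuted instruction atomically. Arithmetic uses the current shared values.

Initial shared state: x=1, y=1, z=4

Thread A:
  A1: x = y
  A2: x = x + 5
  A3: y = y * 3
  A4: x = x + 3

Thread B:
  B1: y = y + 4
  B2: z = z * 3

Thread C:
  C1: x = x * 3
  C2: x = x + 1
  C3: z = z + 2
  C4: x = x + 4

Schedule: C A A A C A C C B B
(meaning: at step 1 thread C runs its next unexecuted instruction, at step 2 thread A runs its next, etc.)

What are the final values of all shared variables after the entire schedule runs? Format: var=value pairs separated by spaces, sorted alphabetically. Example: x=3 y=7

Step 1: thread C executes C1 (x = x * 3). Shared: x=3 y=1 z=4. PCs: A@0 B@0 C@1
Step 2: thread A executes A1 (x = y). Shared: x=1 y=1 z=4. PCs: A@1 B@0 C@1
Step 3: thread A executes A2 (x = x + 5). Shared: x=6 y=1 z=4. PCs: A@2 B@0 C@1
Step 4: thread A executes A3 (y = y * 3). Shared: x=6 y=3 z=4. PCs: A@3 B@0 C@1
Step 5: thread C executes C2 (x = x + 1). Shared: x=7 y=3 z=4. PCs: A@3 B@0 C@2
Step 6: thread A executes A4 (x = x + 3). Shared: x=10 y=3 z=4. PCs: A@4 B@0 C@2
Step 7: thread C executes C3 (z = z + 2). Shared: x=10 y=3 z=6. PCs: A@4 B@0 C@3
Step 8: thread C executes C4 (x = x + 4). Shared: x=14 y=3 z=6. PCs: A@4 B@0 C@4
Step 9: thread B executes B1 (y = y + 4). Shared: x=14 y=7 z=6. PCs: A@4 B@1 C@4
Step 10: thread B executes B2 (z = z * 3). Shared: x=14 y=7 z=18. PCs: A@4 B@2 C@4

Answer: x=14 y=7 z=18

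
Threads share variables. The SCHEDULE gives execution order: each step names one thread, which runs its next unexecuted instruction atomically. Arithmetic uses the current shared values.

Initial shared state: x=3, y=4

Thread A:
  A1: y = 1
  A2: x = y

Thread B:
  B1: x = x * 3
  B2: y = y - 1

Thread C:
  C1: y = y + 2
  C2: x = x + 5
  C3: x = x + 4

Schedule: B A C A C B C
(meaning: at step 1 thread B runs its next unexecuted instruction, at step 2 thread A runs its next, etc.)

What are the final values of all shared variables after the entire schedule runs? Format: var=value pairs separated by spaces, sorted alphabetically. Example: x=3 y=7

Answer: x=12 y=2

Derivation:
Step 1: thread B executes B1 (x = x * 3). Shared: x=9 y=4. PCs: A@0 B@1 C@0
Step 2: thread A executes A1 (y = 1). Shared: x=9 y=1. PCs: A@1 B@1 C@0
Step 3: thread C executes C1 (y = y + 2). Shared: x=9 y=3. PCs: A@1 B@1 C@1
Step 4: thread A executes A2 (x = y). Shared: x=3 y=3. PCs: A@2 B@1 C@1
Step 5: thread C executes C2 (x = x + 5). Shared: x=8 y=3. PCs: A@2 B@1 C@2
Step 6: thread B executes B2 (y = y - 1). Shared: x=8 y=2. PCs: A@2 B@2 C@2
Step 7: thread C executes C3 (x = x + 4). Shared: x=12 y=2. PCs: A@2 B@2 C@3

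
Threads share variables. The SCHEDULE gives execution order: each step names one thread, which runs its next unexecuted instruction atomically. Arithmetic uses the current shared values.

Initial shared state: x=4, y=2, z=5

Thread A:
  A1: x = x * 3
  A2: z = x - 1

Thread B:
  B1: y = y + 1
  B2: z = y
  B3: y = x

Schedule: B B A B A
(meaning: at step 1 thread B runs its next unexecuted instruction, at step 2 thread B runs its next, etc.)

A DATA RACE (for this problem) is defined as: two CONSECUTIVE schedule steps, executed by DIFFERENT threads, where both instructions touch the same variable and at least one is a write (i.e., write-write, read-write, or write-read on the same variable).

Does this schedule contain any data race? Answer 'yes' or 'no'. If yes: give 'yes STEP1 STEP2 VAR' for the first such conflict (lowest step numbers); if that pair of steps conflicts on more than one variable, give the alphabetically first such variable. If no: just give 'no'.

Steps 1,2: same thread (B). No race.
Steps 2,3: B(r=y,w=z) vs A(r=x,w=x). No conflict.
Steps 3,4: A(x = x * 3) vs B(y = x). RACE on x (W-R).
Steps 4,5: B(r=x,w=y) vs A(r=x,w=z). No conflict.
First conflict at steps 3,4.

Answer: yes 3 4 x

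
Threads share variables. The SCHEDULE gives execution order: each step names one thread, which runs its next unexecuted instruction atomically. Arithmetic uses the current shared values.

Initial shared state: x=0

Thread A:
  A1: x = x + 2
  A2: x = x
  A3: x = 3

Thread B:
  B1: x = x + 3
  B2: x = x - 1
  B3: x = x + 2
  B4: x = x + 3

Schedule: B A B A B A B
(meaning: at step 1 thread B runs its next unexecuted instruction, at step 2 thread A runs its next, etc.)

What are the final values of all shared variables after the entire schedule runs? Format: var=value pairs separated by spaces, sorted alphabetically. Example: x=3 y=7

Answer: x=6

Derivation:
Step 1: thread B executes B1 (x = x + 3). Shared: x=3. PCs: A@0 B@1
Step 2: thread A executes A1 (x = x + 2). Shared: x=5. PCs: A@1 B@1
Step 3: thread B executes B2 (x = x - 1). Shared: x=4. PCs: A@1 B@2
Step 4: thread A executes A2 (x = x). Shared: x=4. PCs: A@2 B@2
Step 5: thread B executes B3 (x = x + 2). Shared: x=6. PCs: A@2 B@3
Step 6: thread A executes A3 (x = 3). Shared: x=3. PCs: A@3 B@3
Step 7: thread B executes B4 (x = x + 3). Shared: x=6. PCs: A@3 B@4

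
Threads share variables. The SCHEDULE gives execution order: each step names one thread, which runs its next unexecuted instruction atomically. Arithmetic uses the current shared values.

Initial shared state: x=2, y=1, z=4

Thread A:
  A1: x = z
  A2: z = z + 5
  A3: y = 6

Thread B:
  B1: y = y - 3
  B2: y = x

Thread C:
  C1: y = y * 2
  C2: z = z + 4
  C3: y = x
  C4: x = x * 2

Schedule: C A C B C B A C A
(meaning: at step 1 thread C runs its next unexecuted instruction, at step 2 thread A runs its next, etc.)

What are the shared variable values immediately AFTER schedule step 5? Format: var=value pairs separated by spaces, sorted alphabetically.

Answer: x=4 y=4 z=8

Derivation:
Step 1: thread C executes C1 (y = y * 2). Shared: x=2 y=2 z=4. PCs: A@0 B@0 C@1
Step 2: thread A executes A1 (x = z). Shared: x=4 y=2 z=4. PCs: A@1 B@0 C@1
Step 3: thread C executes C2 (z = z + 4). Shared: x=4 y=2 z=8. PCs: A@1 B@0 C@2
Step 4: thread B executes B1 (y = y - 3). Shared: x=4 y=-1 z=8. PCs: A@1 B@1 C@2
Step 5: thread C executes C3 (y = x). Shared: x=4 y=4 z=8. PCs: A@1 B@1 C@3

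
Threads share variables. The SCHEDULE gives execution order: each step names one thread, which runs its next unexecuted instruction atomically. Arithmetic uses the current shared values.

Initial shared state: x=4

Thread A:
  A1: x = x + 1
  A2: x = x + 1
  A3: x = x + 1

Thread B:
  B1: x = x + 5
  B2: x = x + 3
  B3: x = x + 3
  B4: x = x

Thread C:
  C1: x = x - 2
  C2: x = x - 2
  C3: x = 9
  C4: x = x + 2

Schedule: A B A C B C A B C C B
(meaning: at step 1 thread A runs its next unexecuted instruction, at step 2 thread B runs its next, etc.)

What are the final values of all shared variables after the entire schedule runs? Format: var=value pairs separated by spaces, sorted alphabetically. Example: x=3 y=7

Answer: x=11

Derivation:
Step 1: thread A executes A1 (x = x + 1). Shared: x=5. PCs: A@1 B@0 C@0
Step 2: thread B executes B1 (x = x + 5). Shared: x=10. PCs: A@1 B@1 C@0
Step 3: thread A executes A2 (x = x + 1). Shared: x=11. PCs: A@2 B@1 C@0
Step 4: thread C executes C1 (x = x - 2). Shared: x=9. PCs: A@2 B@1 C@1
Step 5: thread B executes B2 (x = x + 3). Shared: x=12. PCs: A@2 B@2 C@1
Step 6: thread C executes C2 (x = x - 2). Shared: x=10. PCs: A@2 B@2 C@2
Step 7: thread A executes A3 (x = x + 1). Shared: x=11. PCs: A@3 B@2 C@2
Step 8: thread B executes B3 (x = x + 3). Shared: x=14. PCs: A@3 B@3 C@2
Step 9: thread C executes C3 (x = 9). Shared: x=9. PCs: A@3 B@3 C@3
Step 10: thread C executes C4 (x = x + 2). Shared: x=11. PCs: A@3 B@3 C@4
Step 11: thread B executes B4 (x = x). Shared: x=11. PCs: A@3 B@4 C@4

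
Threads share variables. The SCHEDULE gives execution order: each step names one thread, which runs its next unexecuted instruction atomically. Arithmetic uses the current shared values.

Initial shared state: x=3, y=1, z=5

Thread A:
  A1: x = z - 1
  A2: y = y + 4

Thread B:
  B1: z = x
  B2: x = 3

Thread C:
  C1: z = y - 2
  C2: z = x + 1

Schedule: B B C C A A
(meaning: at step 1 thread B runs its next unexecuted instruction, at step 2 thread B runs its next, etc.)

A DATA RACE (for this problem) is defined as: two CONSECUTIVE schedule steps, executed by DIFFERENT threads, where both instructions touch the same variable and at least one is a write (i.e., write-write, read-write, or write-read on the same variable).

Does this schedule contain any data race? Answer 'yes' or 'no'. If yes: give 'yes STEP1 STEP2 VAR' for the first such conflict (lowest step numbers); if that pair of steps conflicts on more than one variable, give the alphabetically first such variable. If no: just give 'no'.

Steps 1,2: same thread (B). No race.
Steps 2,3: B(r=-,w=x) vs C(r=y,w=z). No conflict.
Steps 3,4: same thread (C). No race.
Steps 4,5: C(z = x + 1) vs A(x = z - 1). RACE on x (R-W), z (W-R). Multiple vars; alphabetically first is x.
Steps 5,6: same thread (A). No race.
First conflict at steps 4,5.

Answer: yes 4 5 x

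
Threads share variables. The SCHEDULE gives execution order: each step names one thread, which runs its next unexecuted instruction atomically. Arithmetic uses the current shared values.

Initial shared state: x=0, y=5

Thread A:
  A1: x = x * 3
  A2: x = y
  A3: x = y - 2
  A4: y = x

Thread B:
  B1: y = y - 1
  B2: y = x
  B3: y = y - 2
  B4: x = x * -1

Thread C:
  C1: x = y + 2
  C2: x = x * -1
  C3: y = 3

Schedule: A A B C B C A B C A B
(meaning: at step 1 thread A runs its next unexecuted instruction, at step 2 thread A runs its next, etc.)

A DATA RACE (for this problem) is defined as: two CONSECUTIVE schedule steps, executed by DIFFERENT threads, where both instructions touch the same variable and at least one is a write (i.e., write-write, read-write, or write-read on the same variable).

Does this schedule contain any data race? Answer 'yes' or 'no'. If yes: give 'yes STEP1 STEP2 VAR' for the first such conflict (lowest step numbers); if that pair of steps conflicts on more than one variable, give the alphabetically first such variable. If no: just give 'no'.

Answer: yes 2 3 y

Derivation:
Steps 1,2: same thread (A). No race.
Steps 2,3: A(x = y) vs B(y = y - 1). RACE on y (R-W).
Steps 3,4: B(y = y - 1) vs C(x = y + 2). RACE on y (W-R).
Steps 4,5: C(x = y + 2) vs B(y = x). RACE on x (W-R), y (R-W). Multiple vars; alphabetically first is x.
Steps 5,6: B(y = x) vs C(x = x * -1). RACE on x (R-W).
Steps 6,7: C(x = x * -1) vs A(x = y - 2). RACE on x (W-W).
Steps 7,8: A(x = y - 2) vs B(y = y - 2). RACE on y (R-W).
Steps 8,9: B(y = y - 2) vs C(y = 3). RACE on y (W-W).
Steps 9,10: C(y = 3) vs A(y = x). RACE on y (W-W).
Steps 10,11: A(y = x) vs B(x = x * -1). RACE on x (R-W).
First conflict at steps 2,3.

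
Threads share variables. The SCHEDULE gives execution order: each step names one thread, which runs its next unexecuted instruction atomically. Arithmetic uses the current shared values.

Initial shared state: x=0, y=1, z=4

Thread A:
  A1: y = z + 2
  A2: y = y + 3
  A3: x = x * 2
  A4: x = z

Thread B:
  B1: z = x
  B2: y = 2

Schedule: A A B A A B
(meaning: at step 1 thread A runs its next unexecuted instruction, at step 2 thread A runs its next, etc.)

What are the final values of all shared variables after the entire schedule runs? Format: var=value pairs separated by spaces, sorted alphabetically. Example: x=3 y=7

Step 1: thread A executes A1 (y = z + 2). Shared: x=0 y=6 z=4. PCs: A@1 B@0
Step 2: thread A executes A2 (y = y + 3). Shared: x=0 y=9 z=4. PCs: A@2 B@0
Step 3: thread B executes B1 (z = x). Shared: x=0 y=9 z=0. PCs: A@2 B@1
Step 4: thread A executes A3 (x = x * 2). Shared: x=0 y=9 z=0. PCs: A@3 B@1
Step 5: thread A executes A4 (x = z). Shared: x=0 y=9 z=0. PCs: A@4 B@1
Step 6: thread B executes B2 (y = 2). Shared: x=0 y=2 z=0. PCs: A@4 B@2

Answer: x=0 y=2 z=0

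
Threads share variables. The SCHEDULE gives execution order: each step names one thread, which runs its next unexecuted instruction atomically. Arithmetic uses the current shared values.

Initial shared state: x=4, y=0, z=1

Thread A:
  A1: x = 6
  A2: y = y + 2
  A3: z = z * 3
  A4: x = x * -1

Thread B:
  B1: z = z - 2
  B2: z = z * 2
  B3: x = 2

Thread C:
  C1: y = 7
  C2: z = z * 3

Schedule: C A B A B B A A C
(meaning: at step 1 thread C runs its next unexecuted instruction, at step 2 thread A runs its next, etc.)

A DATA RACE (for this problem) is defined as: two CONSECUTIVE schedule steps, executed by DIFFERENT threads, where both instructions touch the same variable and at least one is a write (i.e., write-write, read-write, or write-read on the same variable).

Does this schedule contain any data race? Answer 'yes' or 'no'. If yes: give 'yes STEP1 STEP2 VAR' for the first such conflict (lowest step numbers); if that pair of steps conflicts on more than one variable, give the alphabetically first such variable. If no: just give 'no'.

Steps 1,2: C(r=-,w=y) vs A(r=-,w=x). No conflict.
Steps 2,3: A(r=-,w=x) vs B(r=z,w=z). No conflict.
Steps 3,4: B(r=z,w=z) vs A(r=y,w=y). No conflict.
Steps 4,5: A(r=y,w=y) vs B(r=z,w=z). No conflict.
Steps 5,6: same thread (B). No race.
Steps 6,7: B(r=-,w=x) vs A(r=z,w=z). No conflict.
Steps 7,8: same thread (A). No race.
Steps 8,9: A(r=x,w=x) vs C(r=z,w=z). No conflict.

Answer: no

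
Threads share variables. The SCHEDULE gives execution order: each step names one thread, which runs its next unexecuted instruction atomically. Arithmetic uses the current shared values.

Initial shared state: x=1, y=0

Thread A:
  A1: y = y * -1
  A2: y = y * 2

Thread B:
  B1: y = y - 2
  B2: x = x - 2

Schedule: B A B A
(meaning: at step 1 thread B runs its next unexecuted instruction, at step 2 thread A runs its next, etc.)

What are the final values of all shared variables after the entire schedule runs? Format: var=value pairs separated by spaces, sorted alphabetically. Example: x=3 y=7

Answer: x=-1 y=4

Derivation:
Step 1: thread B executes B1 (y = y - 2). Shared: x=1 y=-2. PCs: A@0 B@1
Step 2: thread A executes A1 (y = y * -1). Shared: x=1 y=2. PCs: A@1 B@1
Step 3: thread B executes B2 (x = x - 2). Shared: x=-1 y=2. PCs: A@1 B@2
Step 4: thread A executes A2 (y = y * 2). Shared: x=-1 y=4. PCs: A@2 B@2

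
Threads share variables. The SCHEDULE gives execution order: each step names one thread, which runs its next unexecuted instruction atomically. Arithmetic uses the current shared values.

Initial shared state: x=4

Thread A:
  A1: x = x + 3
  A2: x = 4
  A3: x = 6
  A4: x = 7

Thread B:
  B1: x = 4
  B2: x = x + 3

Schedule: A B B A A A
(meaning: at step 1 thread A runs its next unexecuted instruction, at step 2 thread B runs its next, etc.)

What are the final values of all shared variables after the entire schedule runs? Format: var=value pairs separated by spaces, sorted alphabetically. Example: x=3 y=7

Answer: x=7

Derivation:
Step 1: thread A executes A1 (x = x + 3). Shared: x=7. PCs: A@1 B@0
Step 2: thread B executes B1 (x = 4). Shared: x=4. PCs: A@1 B@1
Step 3: thread B executes B2 (x = x + 3). Shared: x=7. PCs: A@1 B@2
Step 4: thread A executes A2 (x = 4). Shared: x=4. PCs: A@2 B@2
Step 5: thread A executes A3 (x = 6). Shared: x=6. PCs: A@3 B@2
Step 6: thread A executes A4 (x = 7). Shared: x=7. PCs: A@4 B@2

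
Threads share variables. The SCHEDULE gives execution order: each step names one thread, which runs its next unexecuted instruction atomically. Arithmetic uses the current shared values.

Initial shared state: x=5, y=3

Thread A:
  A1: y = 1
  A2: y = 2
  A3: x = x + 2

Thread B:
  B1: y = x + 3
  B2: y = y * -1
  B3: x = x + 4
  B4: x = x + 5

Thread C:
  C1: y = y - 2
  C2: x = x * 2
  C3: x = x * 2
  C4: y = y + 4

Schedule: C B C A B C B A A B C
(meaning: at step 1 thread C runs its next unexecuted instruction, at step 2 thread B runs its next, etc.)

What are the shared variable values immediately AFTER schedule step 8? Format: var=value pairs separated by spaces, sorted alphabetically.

Step 1: thread C executes C1 (y = y - 2). Shared: x=5 y=1. PCs: A@0 B@0 C@1
Step 2: thread B executes B1 (y = x + 3). Shared: x=5 y=8. PCs: A@0 B@1 C@1
Step 3: thread C executes C2 (x = x * 2). Shared: x=10 y=8. PCs: A@0 B@1 C@2
Step 4: thread A executes A1 (y = 1). Shared: x=10 y=1. PCs: A@1 B@1 C@2
Step 5: thread B executes B2 (y = y * -1). Shared: x=10 y=-1. PCs: A@1 B@2 C@2
Step 6: thread C executes C3 (x = x * 2). Shared: x=20 y=-1. PCs: A@1 B@2 C@3
Step 7: thread B executes B3 (x = x + 4). Shared: x=24 y=-1. PCs: A@1 B@3 C@3
Step 8: thread A executes A2 (y = 2). Shared: x=24 y=2. PCs: A@2 B@3 C@3

Answer: x=24 y=2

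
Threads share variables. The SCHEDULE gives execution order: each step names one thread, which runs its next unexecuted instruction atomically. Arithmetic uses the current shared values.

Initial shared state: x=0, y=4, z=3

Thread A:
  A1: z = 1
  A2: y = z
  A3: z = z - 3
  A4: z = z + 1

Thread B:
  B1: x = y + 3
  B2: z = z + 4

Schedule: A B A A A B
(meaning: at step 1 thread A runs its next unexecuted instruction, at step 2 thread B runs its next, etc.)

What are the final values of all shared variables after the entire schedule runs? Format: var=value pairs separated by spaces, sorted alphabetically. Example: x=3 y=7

Answer: x=7 y=1 z=3

Derivation:
Step 1: thread A executes A1 (z = 1). Shared: x=0 y=4 z=1. PCs: A@1 B@0
Step 2: thread B executes B1 (x = y + 3). Shared: x=7 y=4 z=1. PCs: A@1 B@1
Step 3: thread A executes A2 (y = z). Shared: x=7 y=1 z=1. PCs: A@2 B@1
Step 4: thread A executes A3 (z = z - 3). Shared: x=7 y=1 z=-2. PCs: A@3 B@1
Step 5: thread A executes A4 (z = z + 1). Shared: x=7 y=1 z=-1. PCs: A@4 B@1
Step 6: thread B executes B2 (z = z + 4). Shared: x=7 y=1 z=3. PCs: A@4 B@2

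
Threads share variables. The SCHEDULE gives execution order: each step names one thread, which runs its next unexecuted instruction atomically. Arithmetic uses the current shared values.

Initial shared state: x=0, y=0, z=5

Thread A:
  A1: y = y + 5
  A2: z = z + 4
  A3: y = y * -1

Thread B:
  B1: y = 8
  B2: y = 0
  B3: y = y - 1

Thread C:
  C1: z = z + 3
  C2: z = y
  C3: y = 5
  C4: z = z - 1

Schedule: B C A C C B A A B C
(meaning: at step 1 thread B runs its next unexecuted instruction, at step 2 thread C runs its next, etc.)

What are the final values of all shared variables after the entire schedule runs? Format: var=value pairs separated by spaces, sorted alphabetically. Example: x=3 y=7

Step 1: thread B executes B1 (y = 8). Shared: x=0 y=8 z=5. PCs: A@0 B@1 C@0
Step 2: thread C executes C1 (z = z + 3). Shared: x=0 y=8 z=8. PCs: A@0 B@1 C@1
Step 3: thread A executes A1 (y = y + 5). Shared: x=0 y=13 z=8. PCs: A@1 B@1 C@1
Step 4: thread C executes C2 (z = y). Shared: x=0 y=13 z=13. PCs: A@1 B@1 C@2
Step 5: thread C executes C3 (y = 5). Shared: x=0 y=5 z=13. PCs: A@1 B@1 C@3
Step 6: thread B executes B2 (y = 0). Shared: x=0 y=0 z=13. PCs: A@1 B@2 C@3
Step 7: thread A executes A2 (z = z + 4). Shared: x=0 y=0 z=17. PCs: A@2 B@2 C@3
Step 8: thread A executes A3 (y = y * -1). Shared: x=0 y=0 z=17. PCs: A@3 B@2 C@3
Step 9: thread B executes B3 (y = y - 1). Shared: x=0 y=-1 z=17. PCs: A@3 B@3 C@3
Step 10: thread C executes C4 (z = z - 1). Shared: x=0 y=-1 z=16. PCs: A@3 B@3 C@4

Answer: x=0 y=-1 z=16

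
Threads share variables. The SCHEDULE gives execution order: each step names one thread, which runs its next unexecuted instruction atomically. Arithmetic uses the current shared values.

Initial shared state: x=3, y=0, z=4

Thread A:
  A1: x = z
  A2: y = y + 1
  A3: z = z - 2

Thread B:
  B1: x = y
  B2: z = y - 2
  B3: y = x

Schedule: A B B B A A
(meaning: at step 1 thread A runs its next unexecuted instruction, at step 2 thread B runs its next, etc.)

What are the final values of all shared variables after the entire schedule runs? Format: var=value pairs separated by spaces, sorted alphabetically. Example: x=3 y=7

Step 1: thread A executes A1 (x = z). Shared: x=4 y=0 z=4. PCs: A@1 B@0
Step 2: thread B executes B1 (x = y). Shared: x=0 y=0 z=4. PCs: A@1 B@1
Step 3: thread B executes B2 (z = y - 2). Shared: x=0 y=0 z=-2. PCs: A@1 B@2
Step 4: thread B executes B3 (y = x). Shared: x=0 y=0 z=-2. PCs: A@1 B@3
Step 5: thread A executes A2 (y = y + 1). Shared: x=0 y=1 z=-2. PCs: A@2 B@3
Step 6: thread A executes A3 (z = z - 2). Shared: x=0 y=1 z=-4. PCs: A@3 B@3

Answer: x=0 y=1 z=-4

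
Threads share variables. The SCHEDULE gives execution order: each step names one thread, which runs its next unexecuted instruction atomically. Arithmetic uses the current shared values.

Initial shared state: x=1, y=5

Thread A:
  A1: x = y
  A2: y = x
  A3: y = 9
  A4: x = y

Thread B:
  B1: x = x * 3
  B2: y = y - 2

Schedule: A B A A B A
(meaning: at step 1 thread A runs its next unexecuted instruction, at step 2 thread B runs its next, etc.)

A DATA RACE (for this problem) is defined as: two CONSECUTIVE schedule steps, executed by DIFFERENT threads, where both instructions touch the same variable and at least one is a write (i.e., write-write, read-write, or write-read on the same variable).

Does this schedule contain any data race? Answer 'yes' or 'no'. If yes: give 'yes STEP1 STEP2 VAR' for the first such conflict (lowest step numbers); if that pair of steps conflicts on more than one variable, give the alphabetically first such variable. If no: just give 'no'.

Steps 1,2: A(x = y) vs B(x = x * 3). RACE on x (W-W).
Steps 2,3: B(x = x * 3) vs A(y = x). RACE on x (W-R).
Steps 3,4: same thread (A). No race.
Steps 4,5: A(y = 9) vs B(y = y - 2). RACE on y (W-W).
Steps 5,6: B(y = y - 2) vs A(x = y). RACE on y (W-R).
First conflict at steps 1,2.

Answer: yes 1 2 x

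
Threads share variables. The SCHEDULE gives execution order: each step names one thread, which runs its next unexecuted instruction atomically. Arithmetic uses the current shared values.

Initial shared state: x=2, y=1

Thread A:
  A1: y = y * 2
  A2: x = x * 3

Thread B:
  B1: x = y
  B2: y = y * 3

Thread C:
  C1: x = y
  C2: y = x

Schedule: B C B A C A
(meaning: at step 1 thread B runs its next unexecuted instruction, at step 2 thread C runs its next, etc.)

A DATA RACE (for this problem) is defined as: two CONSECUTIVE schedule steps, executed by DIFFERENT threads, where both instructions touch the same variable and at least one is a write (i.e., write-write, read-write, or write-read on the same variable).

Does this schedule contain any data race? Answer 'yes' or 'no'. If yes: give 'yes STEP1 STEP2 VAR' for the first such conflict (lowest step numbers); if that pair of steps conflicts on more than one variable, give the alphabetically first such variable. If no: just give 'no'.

Steps 1,2: B(x = y) vs C(x = y). RACE on x (W-W).
Steps 2,3: C(x = y) vs B(y = y * 3). RACE on y (R-W).
Steps 3,4: B(y = y * 3) vs A(y = y * 2). RACE on y (W-W).
Steps 4,5: A(y = y * 2) vs C(y = x). RACE on y (W-W).
Steps 5,6: C(y = x) vs A(x = x * 3). RACE on x (R-W).
First conflict at steps 1,2.

Answer: yes 1 2 x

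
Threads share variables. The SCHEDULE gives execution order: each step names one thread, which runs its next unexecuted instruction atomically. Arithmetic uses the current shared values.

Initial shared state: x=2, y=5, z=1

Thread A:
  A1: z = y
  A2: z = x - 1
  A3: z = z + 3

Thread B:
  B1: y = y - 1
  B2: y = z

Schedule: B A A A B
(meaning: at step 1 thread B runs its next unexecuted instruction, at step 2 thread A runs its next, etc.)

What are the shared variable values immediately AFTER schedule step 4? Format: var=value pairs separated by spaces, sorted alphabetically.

Answer: x=2 y=4 z=4

Derivation:
Step 1: thread B executes B1 (y = y - 1). Shared: x=2 y=4 z=1. PCs: A@0 B@1
Step 2: thread A executes A1 (z = y). Shared: x=2 y=4 z=4. PCs: A@1 B@1
Step 3: thread A executes A2 (z = x - 1). Shared: x=2 y=4 z=1. PCs: A@2 B@1
Step 4: thread A executes A3 (z = z + 3). Shared: x=2 y=4 z=4. PCs: A@3 B@1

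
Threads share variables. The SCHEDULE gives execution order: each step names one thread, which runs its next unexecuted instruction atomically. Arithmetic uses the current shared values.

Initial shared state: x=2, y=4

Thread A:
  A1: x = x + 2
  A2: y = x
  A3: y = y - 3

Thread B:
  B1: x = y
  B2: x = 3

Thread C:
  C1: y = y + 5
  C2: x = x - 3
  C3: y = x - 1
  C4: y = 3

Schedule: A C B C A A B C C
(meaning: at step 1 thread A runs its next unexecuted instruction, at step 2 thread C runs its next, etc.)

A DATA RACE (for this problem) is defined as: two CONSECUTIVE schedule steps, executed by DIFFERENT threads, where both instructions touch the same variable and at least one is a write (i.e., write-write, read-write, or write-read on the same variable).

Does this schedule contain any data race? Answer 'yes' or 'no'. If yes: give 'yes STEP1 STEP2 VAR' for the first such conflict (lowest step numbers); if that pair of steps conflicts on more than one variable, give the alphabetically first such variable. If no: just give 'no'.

Answer: yes 2 3 y

Derivation:
Steps 1,2: A(r=x,w=x) vs C(r=y,w=y). No conflict.
Steps 2,3: C(y = y + 5) vs B(x = y). RACE on y (W-R).
Steps 3,4: B(x = y) vs C(x = x - 3). RACE on x (W-W).
Steps 4,5: C(x = x - 3) vs A(y = x). RACE on x (W-R).
Steps 5,6: same thread (A). No race.
Steps 6,7: A(r=y,w=y) vs B(r=-,w=x). No conflict.
Steps 7,8: B(x = 3) vs C(y = x - 1). RACE on x (W-R).
Steps 8,9: same thread (C). No race.
First conflict at steps 2,3.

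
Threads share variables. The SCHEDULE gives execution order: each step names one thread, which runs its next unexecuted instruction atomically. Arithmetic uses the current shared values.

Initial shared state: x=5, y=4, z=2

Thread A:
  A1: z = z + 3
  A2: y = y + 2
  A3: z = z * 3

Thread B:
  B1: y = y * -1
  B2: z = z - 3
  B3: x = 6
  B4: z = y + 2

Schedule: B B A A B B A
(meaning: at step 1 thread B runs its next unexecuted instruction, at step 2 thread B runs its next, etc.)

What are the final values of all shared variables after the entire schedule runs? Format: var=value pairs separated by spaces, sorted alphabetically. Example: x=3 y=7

Step 1: thread B executes B1 (y = y * -1). Shared: x=5 y=-4 z=2. PCs: A@0 B@1
Step 2: thread B executes B2 (z = z - 3). Shared: x=5 y=-4 z=-1. PCs: A@0 B@2
Step 3: thread A executes A1 (z = z + 3). Shared: x=5 y=-4 z=2. PCs: A@1 B@2
Step 4: thread A executes A2 (y = y + 2). Shared: x=5 y=-2 z=2. PCs: A@2 B@2
Step 5: thread B executes B3 (x = 6). Shared: x=6 y=-2 z=2. PCs: A@2 B@3
Step 6: thread B executes B4 (z = y + 2). Shared: x=6 y=-2 z=0. PCs: A@2 B@4
Step 7: thread A executes A3 (z = z * 3). Shared: x=6 y=-2 z=0. PCs: A@3 B@4

Answer: x=6 y=-2 z=0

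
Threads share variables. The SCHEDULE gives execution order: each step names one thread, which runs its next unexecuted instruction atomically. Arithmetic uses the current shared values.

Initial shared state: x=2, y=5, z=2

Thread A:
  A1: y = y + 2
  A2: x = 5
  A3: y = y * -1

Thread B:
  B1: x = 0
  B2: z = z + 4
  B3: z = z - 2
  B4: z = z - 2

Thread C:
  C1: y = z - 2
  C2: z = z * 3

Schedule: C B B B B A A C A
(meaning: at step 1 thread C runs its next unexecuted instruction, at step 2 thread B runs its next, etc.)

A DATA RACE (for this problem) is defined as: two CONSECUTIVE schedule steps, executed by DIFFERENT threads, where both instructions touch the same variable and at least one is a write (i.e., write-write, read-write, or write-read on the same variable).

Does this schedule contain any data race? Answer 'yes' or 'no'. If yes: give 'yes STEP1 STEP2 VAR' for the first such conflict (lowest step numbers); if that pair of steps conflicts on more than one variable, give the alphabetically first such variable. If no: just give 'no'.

Steps 1,2: C(r=z,w=y) vs B(r=-,w=x). No conflict.
Steps 2,3: same thread (B). No race.
Steps 3,4: same thread (B). No race.
Steps 4,5: same thread (B). No race.
Steps 5,6: B(r=z,w=z) vs A(r=y,w=y). No conflict.
Steps 6,7: same thread (A). No race.
Steps 7,8: A(r=-,w=x) vs C(r=z,w=z). No conflict.
Steps 8,9: C(r=z,w=z) vs A(r=y,w=y). No conflict.

Answer: no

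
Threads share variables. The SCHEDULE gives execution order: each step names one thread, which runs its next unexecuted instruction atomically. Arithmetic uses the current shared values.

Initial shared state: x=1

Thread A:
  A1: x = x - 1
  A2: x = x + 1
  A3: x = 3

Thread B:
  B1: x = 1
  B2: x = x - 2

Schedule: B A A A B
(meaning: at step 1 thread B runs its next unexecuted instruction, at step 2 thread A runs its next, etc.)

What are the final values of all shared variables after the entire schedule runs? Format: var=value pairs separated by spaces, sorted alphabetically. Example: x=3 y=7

Step 1: thread B executes B1 (x = 1). Shared: x=1. PCs: A@0 B@1
Step 2: thread A executes A1 (x = x - 1). Shared: x=0. PCs: A@1 B@1
Step 3: thread A executes A2 (x = x + 1). Shared: x=1. PCs: A@2 B@1
Step 4: thread A executes A3 (x = 3). Shared: x=3. PCs: A@3 B@1
Step 5: thread B executes B2 (x = x - 2). Shared: x=1. PCs: A@3 B@2

Answer: x=1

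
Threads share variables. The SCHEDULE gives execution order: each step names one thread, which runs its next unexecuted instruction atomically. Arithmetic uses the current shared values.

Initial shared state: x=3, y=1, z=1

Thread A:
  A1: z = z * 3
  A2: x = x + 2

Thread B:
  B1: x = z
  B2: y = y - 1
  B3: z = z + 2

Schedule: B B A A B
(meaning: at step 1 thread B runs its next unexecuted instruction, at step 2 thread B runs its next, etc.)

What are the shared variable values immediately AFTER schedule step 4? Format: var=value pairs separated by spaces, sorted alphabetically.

Step 1: thread B executes B1 (x = z). Shared: x=1 y=1 z=1. PCs: A@0 B@1
Step 2: thread B executes B2 (y = y - 1). Shared: x=1 y=0 z=1. PCs: A@0 B@2
Step 3: thread A executes A1 (z = z * 3). Shared: x=1 y=0 z=3. PCs: A@1 B@2
Step 4: thread A executes A2 (x = x + 2). Shared: x=3 y=0 z=3. PCs: A@2 B@2

Answer: x=3 y=0 z=3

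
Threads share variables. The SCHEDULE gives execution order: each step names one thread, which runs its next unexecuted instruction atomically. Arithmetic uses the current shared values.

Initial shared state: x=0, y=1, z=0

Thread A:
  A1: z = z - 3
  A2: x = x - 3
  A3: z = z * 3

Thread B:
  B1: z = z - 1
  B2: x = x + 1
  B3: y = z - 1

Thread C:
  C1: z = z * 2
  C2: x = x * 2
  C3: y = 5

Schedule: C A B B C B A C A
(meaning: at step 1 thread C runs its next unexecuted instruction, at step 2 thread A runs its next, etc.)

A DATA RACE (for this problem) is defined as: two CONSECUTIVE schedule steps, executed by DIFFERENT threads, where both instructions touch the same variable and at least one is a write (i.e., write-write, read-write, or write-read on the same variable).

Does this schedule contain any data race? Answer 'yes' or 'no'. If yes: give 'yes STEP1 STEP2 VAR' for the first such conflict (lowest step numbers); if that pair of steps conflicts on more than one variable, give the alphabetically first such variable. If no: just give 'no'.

Answer: yes 1 2 z

Derivation:
Steps 1,2: C(z = z * 2) vs A(z = z - 3). RACE on z (W-W).
Steps 2,3: A(z = z - 3) vs B(z = z - 1). RACE on z (W-W).
Steps 3,4: same thread (B). No race.
Steps 4,5: B(x = x + 1) vs C(x = x * 2). RACE on x (W-W).
Steps 5,6: C(r=x,w=x) vs B(r=z,w=y). No conflict.
Steps 6,7: B(r=z,w=y) vs A(r=x,w=x). No conflict.
Steps 7,8: A(r=x,w=x) vs C(r=-,w=y). No conflict.
Steps 8,9: C(r=-,w=y) vs A(r=z,w=z). No conflict.
First conflict at steps 1,2.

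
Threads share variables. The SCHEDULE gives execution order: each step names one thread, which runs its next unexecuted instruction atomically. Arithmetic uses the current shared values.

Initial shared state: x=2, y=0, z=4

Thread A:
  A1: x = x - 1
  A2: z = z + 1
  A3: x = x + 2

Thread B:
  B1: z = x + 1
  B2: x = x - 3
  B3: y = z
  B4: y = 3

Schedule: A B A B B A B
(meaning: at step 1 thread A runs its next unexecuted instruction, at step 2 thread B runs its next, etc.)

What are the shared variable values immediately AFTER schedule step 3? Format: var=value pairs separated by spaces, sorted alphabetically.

Answer: x=1 y=0 z=3

Derivation:
Step 1: thread A executes A1 (x = x - 1). Shared: x=1 y=0 z=4. PCs: A@1 B@0
Step 2: thread B executes B1 (z = x + 1). Shared: x=1 y=0 z=2. PCs: A@1 B@1
Step 3: thread A executes A2 (z = z + 1). Shared: x=1 y=0 z=3. PCs: A@2 B@1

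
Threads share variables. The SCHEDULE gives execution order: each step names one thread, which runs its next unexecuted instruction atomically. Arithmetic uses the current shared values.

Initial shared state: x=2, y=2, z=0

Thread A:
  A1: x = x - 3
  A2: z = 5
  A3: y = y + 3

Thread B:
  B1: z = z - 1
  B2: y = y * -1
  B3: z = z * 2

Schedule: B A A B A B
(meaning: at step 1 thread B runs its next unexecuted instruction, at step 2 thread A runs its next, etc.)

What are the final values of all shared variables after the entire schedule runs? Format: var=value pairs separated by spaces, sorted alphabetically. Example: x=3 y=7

Answer: x=-1 y=1 z=10

Derivation:
Step 1: thread B executes B1 (z = z - 1). Shared: x=2 y=2 z=-1. PCs: A@0 B@1
Step 2: thread A executes A1 (x = x - 3). Shared: x=-1 y=2 z=-1. PCs: A@1 B@1
Step 3: thread A executes A2 (z = 5). Shared: x=-1 y=2 z=5. PCs: A@2 B@1
Step 4: thread B executes B2 (y = y * -1). Shared: x=-1 y=-2 z=5. PCs: A@2 B@2
Step 5: thread A executes A3 (y = y + 3). Shared: x=-1 y=1 z=5. PCs: A@3 B@2
Step 6: thread B executes B3 (z = z * 2). Shared: x=-1 y=1 z=10. PCs: A@3 B@3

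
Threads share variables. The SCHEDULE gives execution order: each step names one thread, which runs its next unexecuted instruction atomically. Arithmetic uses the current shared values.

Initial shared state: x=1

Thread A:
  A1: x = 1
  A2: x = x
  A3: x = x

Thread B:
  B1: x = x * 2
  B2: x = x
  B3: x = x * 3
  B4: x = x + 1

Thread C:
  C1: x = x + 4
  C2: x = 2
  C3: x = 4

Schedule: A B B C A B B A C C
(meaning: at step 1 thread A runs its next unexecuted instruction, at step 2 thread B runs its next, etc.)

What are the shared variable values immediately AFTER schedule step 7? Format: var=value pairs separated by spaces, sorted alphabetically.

Answer: x=19

Derivation:
Step 1: thread A executes A1 (x = 1). Shared: x=1. PCs: A@1 B@0 C@0
Step 2: thread B executes B1 (x = x * 2). Shared: x=2. PCs: A@1 B@1 C@0
Step 3: thread B executes B2 (x = x). Shared: x=2. PCs: A@1 B@2 C@0
Step 4: thread C executes C1 (x = x + 4). Shared: x=6. PCs: A@1 B@2 C@1
Step 5: thread A executes A2 (x = x). Shared: x=6. PCs: A@2 B@2 C@1
Step 6: thread B executes B3 (x = x * 3). Shared: x=18. PCs: A@2 B@3 C@1
Step 7: thread B executes B4 (x = x + 1). Shared: x=19. PCs: A@2 B@4 C@1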